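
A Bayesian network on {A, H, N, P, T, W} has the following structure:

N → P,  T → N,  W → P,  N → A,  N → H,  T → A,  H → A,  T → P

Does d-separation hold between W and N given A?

We examine all 4 paths between W and N:
  1. W → P ← T → A ← N — P:collider[blocks]; T:fork[open]; A:collider[open] ⇒ blocked
  2. W → P ← T → A ← H ← N — P:collider[blocks]; T:fork[open]; A:collider[open]; H:chain[open] ⇒ blocked
  3. W → P ← T → N — P:collider[blocks]; T:fork[open] ⇒ blocked
  4. W → P ← N — P:collider[blocks] ⇒ blocked
All paths are blocked; W ⊥ N | {A} holds.

Yes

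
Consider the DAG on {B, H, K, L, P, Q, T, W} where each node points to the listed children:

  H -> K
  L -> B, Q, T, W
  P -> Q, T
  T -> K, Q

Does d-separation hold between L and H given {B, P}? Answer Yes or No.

Enumerating the 3 paths from L to H and testing each for blocking by {B, P}:
Path 1: L → Q ← P → T → K ← H
  Q is a collider here and neither Q nor any of its descendants is conditioned on, so the collider stays closed — the path is blocked at Q.
Path 2: L → Q ← T → K ← H
  Q is a collider here and neither Q nor any of its descendants is conditioned on, so the collider stays closed — the path is blocked at Q.
Path 3: L → T → K ← H
  K is a collider here and neither K nor any of its descendants is conditioned on, so the collider stays closed — the path is blocked at K.
All paths are blocked; L ⊥ H | {B, P} holds.

Yes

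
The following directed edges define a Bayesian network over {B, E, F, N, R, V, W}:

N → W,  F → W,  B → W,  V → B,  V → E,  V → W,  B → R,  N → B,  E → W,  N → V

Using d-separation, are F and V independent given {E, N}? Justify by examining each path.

Yes — F and V are d-separated given {E, N}.

There are 6 undirected paths between F and V; checking each against the conditioning set {E, N}:
  1. F → W ← V — W:collider[blocks] ⇒ blocked
  2. F → W ← B ← V — W:collider[blocks]; B:chain[open] ⇒ blocked
  3. F → W ← B ← N → V — W:collider[blocks]; B:chain[open]; N:fork[blocks] ⇒ blocked
  4. F → W ← E ← V — W:collider[blocks]; E:chain[blocks] ⇒ blocked
  5. F → W ← N → V — W:collider[blocks]; N:fork[blocks] ⇒ blocked
  6. F → W ← N → B ← V — W:collider[blocks]; N:fork[blocks]; B:collider[blocks] ⇒ blocked
Since every path is blocked, d-separation holds.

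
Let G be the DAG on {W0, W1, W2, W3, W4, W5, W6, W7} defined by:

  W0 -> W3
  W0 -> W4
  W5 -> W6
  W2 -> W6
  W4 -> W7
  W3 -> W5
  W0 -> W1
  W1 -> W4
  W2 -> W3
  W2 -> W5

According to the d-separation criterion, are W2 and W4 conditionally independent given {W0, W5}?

Yes

There are 6 undirected paths between W2 and W4; checking each against the conditioning set {W0, W5}:
Path 1: W2 → W6 ← W5 ← W3 ← W0 → W1 → W4
  W6 is a collider here and neither W6 nor any of its descendants is conditioned on, so the collider stays closed — the path is blocked at W6.
Path 2: W2 → W6 ← W5 ← W3 ← W0 → W4
  W6 is a collider here and neither W6 nor any of its descendants is conditioned on, so the collider stays closed — the path is blocked at W6.
Path 3: W2 → W5 ← W3 ← W0 → W1 → W4
  W0 is a fork here and W0 is conditioned on, so the path is blocked at W0.
Path 4: W2 → W5 ← W3 ← W0 → W4
  W0 is a fork here and W0 is conditioned on, so the path is blocked at W0.
Path 5: W2 → W3 ← W0 → W1 → W4
  W0 is a fork here and W0 is conditioned on, so the path is blocked at W0.
Path 6: W2 → W3 ← W0 → W4
  W0 is a fork here and W0 is conditioned on, so the path is blocked at W0.
All paths are blocked; W2 ⊥ W4 | {W0, W5} holds.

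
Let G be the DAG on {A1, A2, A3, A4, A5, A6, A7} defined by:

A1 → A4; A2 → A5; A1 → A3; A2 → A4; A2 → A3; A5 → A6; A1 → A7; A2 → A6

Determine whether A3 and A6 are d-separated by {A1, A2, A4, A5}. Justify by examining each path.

Yes

4 paths connect A3 and A6; each must be blocked for d-separation to hold:
  1. A3 ← A2 → A6 — A2:fork[blocks] ⇒ blocked
  2. A3 ← A2 → A5 → A6 — A2:fork[blocks]; A5:chain[blocks] ⇒ blocked
  3. A3 ← A1 → A4 ← A2 → A6 — A1:fork[blocks]; A4:collider[open]; A2:fork[blocks] ⇒ blocked
  4. A3 ← A1 → A4 ← A2 → A5 → A6 — A1:fork[blocks]; A4:collider[open]; A2:fork[blocks]; A5:chain[blocks] ⇒ blocked
Since every path is blocked, d-separation holds.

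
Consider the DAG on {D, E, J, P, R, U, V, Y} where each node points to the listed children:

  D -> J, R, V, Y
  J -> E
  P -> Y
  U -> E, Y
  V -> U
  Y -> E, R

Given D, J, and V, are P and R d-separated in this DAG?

We examine all 6 paths between P and R:
Path 1: P → Y ← D → R
  Y is a collider here and neither Y nor any of its descendants is conditioned on, so the collider stays closed — the path is blocked at Y.
Path 2: P → Y → E ← J ← D → R
  E is a collider here and neither E nor any of its descendants is conditioned on, so the collider stays closed — the path is blocked at E.
Path 3: P → Y → E ← U ← V ← D → R
  E is a collider here and neither E nor any of its descendants is conditioned on, so the collider stays closed — the path is blocked at E.
Path 4: P → Y → R
  Y is a chain and Y is not conditioned on — no node blocks this path, so it is active.
Path 5: P → Y ← U → E ← J ← D → R
  Y is a collider here and neither Y nor any of its descendants is conditioned on, so the collider stays closed — the path is blocked at Y.
Path 6: P → Y ← U ← V ← D → R
  Y is a collider here and neither Y nor any of its descendants is conditioned on, so the collider stays closed — the path is blocked at Y.
At least one path is unblocked, so d-separation fails.

No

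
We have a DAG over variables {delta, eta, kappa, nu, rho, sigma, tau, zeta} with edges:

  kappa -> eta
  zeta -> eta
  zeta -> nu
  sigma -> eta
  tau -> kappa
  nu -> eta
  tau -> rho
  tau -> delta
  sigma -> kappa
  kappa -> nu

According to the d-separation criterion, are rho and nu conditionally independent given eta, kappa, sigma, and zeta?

There are 5 undirected paths between rho and nu; checking each against the conditioning set {eta, kappa, sigma, zeta}:
Path 1: rho ← tau → kappa → nu
  kappa is a chain here and kappa is conditioned on, so the path is blocked at kappa.
Path 2: rho ← tau → kappa ← sigma → eta ← nu
  sigma is a fork here and sigma is conditioned on, so the path is blocked at sigma.
Path 3: rho ← tau → kappa ← sigma → eta ← zeta → nu
  sigma is a fork here and sigma is conditioned on, so the path is blocked at sigma.
Path 4: rho ← tau → kappa → eta ← nu
  kappa is a chain here and kappa is conditioned on, so the path is blocked at kappa.
Path 5: rho ← tau → kappa → eta ← zeta → nu
  kappa is a chain here and kappa is conditioned on, so the path is blocked at kappa.
Every path is blocked, so rho and nu are d-separated given {eta, kappa, sigma, zeta}.

Yes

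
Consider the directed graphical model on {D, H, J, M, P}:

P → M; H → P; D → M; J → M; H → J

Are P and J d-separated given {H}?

Yes — P and J are d-separated given {H}.

We examine all 2 paths between P and J:
Path 1: P ← H → J
  H is a fork here and H is conditioned on, so the path is blocked at H.
Path 2: P → M ← J
  M is a collider here and neither M nor any of its descendants is conditioned on, so the collider stays closed — the path is blocked at M.
Since every path is blocked, d-separation holds.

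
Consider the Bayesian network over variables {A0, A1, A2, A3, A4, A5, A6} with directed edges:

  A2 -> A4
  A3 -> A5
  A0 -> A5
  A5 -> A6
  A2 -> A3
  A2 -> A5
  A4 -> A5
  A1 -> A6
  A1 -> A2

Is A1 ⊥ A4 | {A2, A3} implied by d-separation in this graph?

There are 6 undirected paths between A1 and A4; checking each against the conditioning set {A2, A3}:
Path 1: A1 → A2 → A3 → A5 ← A4
  A2 is a chain here and A2 is conditioned on, so the path is blocked at A2.
Path 2: A1 → A2 → A4
  A2 is a chain here and A2 is conditioned on, so the path is blocked at A2.
Path 3: A1 → A2 → A5 ← A4
  A2 is a chain here and A2 is conditioned on, so the path is blocked at A2.
Path 4: A1 → A6 ← A5 ← A2 → A4
  A6 is a collider here and neither A6 nor any of its descendants is conditioned on, so the collider stays closed — the path is blocked at A6.
Path 5: A1 → A6 ← A5 ← A3 ← A2 → A4
  A6 is a collider here and neither A6 nor any of its descendants is conditioned on, so the collider stays closed — the path is blocked at A6.
Path 6: A1 → A6 ← A5 ← A4
  A6 is a collider here and neither A6 nor any of its descendants is conditioned on, so the collider stays closed — the path is blocked at A6.
All paths are blocked; A1 ⊥ A4 | {A2, A3} holds.

Yes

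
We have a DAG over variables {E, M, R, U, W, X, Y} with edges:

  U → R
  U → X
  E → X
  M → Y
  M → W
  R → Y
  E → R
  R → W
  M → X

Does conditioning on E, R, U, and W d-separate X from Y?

No

There are 6 undirected paths between X and Y; checking each against the conditioning set {E, R, U, W}:
Path 1: X ← M → Y
  M is a fork and M is not conditioned on — no node blocks this path, so it is active.
Path 2: X ← M → W ← R → Y
  R is a fork here and R is conditioned on, so the path is blocked at R.
Path 3: X ← E → R → Y
  E is a fork here and E is conditioned on, so the path is blocked at E.
Path 4: X ← E → R → W ← M → Y
  E is a fork here and E is conditioned on, so the path is blocked at E.
Path 5: X ← U → R → Y
  U is a fork here and U is conditioned on, so the path is blocked at U.
Path 6: X ← U → R → W ← M → Y
  U is a fork here and U is conditioned on, so the path is blocked at U.
Because an active path exists, X and Y are not d-separated.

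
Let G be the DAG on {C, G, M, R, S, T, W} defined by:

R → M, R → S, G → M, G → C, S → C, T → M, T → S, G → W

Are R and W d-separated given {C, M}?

There are 4 undirected paths between R and W; checking each against the conditioning set {C, M}:
Path 1: R → M ← T → S → C ← G → W
  M is a collider and M is conditioned on, which opens it; T is a fork and T is not conditioned on; S is a chain and S is not conditioned on; C is a collider and C is conditioned on, which opens it; G is a fork and G is not conditioned on — no node blocks this path, so it is active.
Path 2: R → M ← G → W
  M is a collider and M is conditioned on, which opens it; G is a fork and G is not conditioned on — no node blocks this path, so it is active.
Path 3: R → S → C ← G → W
  S is a chain and S is not conditioned on; C is a collider and C is conditioned on, which opens it; G is a fork and G is not conditioned on — no node blocks this path, so it is active.
Path 4: R → S ← T → M ← G → W
  S is a collider and its descendant C is conditioned on, which opens it; T is a fork and T is not conditioned on; M is a collider and M is conditioned on, which opens it; G is a fork and G is not conditioned on — no node blocks this path, so it is active.
At least one path is unblocked, so d-separation fails.

No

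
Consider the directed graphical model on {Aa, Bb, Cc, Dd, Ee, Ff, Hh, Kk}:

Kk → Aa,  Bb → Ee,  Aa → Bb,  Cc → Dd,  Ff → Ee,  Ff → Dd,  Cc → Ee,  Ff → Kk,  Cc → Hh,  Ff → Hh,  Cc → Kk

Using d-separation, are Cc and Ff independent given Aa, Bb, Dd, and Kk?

No

Enumerating the 6 paths from Cc to Ff and testing each for blocking by {Aa, Bb, Dd, Kk}:
Path 1: Cc → Dd ← Ff
  Dd is a collider and Dd is conditioned on, which opens it — no node blocks this path, so it is active.
Path 2: Cc → Ee ← Ff
  Ee is a collider here and neither Ee nor any of its descendants is conditioned on, so the collider stays closed — the path is blocked at Ee.
Path 3: Cc → Ee ← Bb ← Aa ← Kk ← Ff
  Ee is a collider here and neither Ee nor any of its descendants is conditioned on, so the collider stays closed — the path is blocked at Ee.
Path 4: Cc → Kk ← Ff
  Kk is a collider and Kk is conditioned on, which opens it — no node blocks this path, so it is active.
Path 5: Cc → Kk → Aa → Bb → Ee ← Ff
  Kk is a chain here and Kk is conditioned on, so the path is blocked at Kk.
Path 6: Cc → Hh ← Ff
  Hh is a collider here and neither Hh nor any of its descendants is conditioned on, so the collider stays closed — the path is blocked at Hh.
Because an active path exists, Cc and Ff are not d-separated.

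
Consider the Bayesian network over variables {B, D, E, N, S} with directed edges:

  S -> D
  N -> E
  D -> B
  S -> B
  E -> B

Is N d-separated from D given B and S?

No

2 paths connect N and D; each must be blocked for d-separation to hold:
Path 1: N → E → B ← S → D
  S is a fork here and S is conditioned on, so the path is blocked at S.
Path 2: N → E → B ← D
  E is a chain and E is not conditioned on; B is a collider and B is conditioned on, which opens it — no node blocks this path, so it is active.
At least one path is unblocked, so d-separation fails.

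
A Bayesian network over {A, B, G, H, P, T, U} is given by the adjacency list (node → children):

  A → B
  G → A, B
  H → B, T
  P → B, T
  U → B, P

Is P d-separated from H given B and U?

No

3 paths connect P and H; each must be blocked for d-separation to hold:
Path 1: P → B ← H
  B is a collider and B is conditioned on, which opens it — no node blocks this path, so it is active.
Path 2: P ← U → B ← H
  U is a fork here and U is conditioned on, so the path is blocked at U.
Path 3: P → T ← H
  T is a collider here and neither T nor any of its descendants is conditioned on, so the collider stays closed — the path is blocked at T.
Since the path P → B ← H is active, P and H are not d-separated given {B, U}.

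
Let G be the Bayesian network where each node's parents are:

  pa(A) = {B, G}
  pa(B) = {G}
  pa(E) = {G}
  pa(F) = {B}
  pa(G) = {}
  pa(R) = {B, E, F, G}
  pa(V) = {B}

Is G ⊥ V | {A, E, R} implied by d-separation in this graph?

No

We examine all 6 paths between G and V:
  1. G → B → V — B:chain[open] ⇒ active
  2. G → R ← F ← B → V — R:collider[open]; F:chain[open]; B:fork[open] ⇒ active
  3. G → R ← B → V — R:collider[open]; B:fork[open] ⇒ active
  4. G → E → R ← F ← B → V — E:chain[blocks]; R:collider[open]; F:chain[open]; B:fork[open] ⇒ blocked
  5. G → E → R ← B → V — E:chain[blocks]; R:collider[open]; B:fork[open] ⇒ blocked
  6. G → A ← B → V — A:collider[open]; B:fork[open] ⇒ active
At least one path is unblocked, so d-separation fails.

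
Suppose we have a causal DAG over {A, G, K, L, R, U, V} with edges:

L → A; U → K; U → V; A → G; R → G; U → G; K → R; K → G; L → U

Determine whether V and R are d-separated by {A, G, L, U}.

Yes

6 paths connect V and R; each must be blocked for d-separation to hold:
Path 1: V ← U → G ← K → R
  U is a fork here and U is conditioned on, so the path is blocked at U.
Path 2: V ← U → G ← R
  U is a fork here and U is conditioned on, so the path is blocked at U.
Path 3: V ← U ← L → A → G ← K → R
  U is a chain here and U is conditioned on, so the path is blocked at U.
Path 4: V ← U ← L → A → G ← R
  U is a chain here and U is conditioned on, so the path is blocked at U.
Path 5: V ← U → K → G ← R
  U is a fork here and U is conditioned on, so the path is blocked at U.
Path 6: V ← U → K → R
  U is a fork here and U is conditioned on, so the path is blocked at U.
Every path is blocked, so V and R are d-separated given {A, G, L, U}.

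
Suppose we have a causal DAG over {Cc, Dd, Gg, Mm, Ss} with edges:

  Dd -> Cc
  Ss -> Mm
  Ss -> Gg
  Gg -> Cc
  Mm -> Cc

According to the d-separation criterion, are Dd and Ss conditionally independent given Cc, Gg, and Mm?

Yes

We examine all 2 paths between Dd and Ss:
Path 1: Dd → Cc ← Gg ← Ss
  Gg is a chain here and Gg is conditioned on, so the path is blocked at Gg.
Path 2: Dd → Cc ← Mm ← Ss
  Mm is a chain here and Mm is conditioned on, so the path is blocked at Mm.
All paths are blocked; Dd ⊥ Ss | {Cc, Gg, Mm} holds.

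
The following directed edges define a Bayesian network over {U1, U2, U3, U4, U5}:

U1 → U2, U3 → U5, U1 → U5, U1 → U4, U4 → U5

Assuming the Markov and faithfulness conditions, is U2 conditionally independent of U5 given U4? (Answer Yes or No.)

No

There are 2 undirected paths between U2 and U5; checking each against the conditioning set {U4}:
Path 1: U2 ← U1 → U5
  U1 is a fork and U1 is not conditioned on — no node blocks this path, so it is active.
Path 2: U2 ← U1 → U4 → U5
  U4 is a chain here and U4 is conditioned on, so the path is blocked at U4.
At least one path is unblocked, so d-separation fails.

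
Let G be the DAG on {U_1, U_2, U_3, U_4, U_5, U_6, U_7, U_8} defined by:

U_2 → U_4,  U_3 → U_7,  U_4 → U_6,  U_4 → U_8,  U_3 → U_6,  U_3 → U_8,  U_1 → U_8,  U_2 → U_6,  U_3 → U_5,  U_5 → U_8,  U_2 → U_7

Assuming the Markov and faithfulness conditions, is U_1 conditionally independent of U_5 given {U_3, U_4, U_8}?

Enumerating the 6 paths from U_1 to U_5 and testing each for blocking by {U_3, U_4, U_8}:
  1. U_1 → U_8 ← U_3 → U_5 — U_8:collider[open]; U_3:fork[blocks] ⇒ blocked
  2. U_1 → U_8 ← U_4 ← U_2 → U_6 ← U_3 → U_5 — U_8:collider[open]; U_4:chain[blocks]; U_2:fork[open]; U_6:collider[blocks]; U_3:fork[blocks] ⇒ blocked
  3. U_1 → U_8 ← U_4 ← U_2 → U_7 ← U_3 → U_5 — U_8:collider[open]; U_4:chain[blocks]; U_2:fork[open]; U_7:collider[blocks]; U_3:fork[blocks] ⇒ blocked
  4. U_1 → U_8 ← U_4 → U_6 ← U_2 → U_7 ← U_3 → U_5 — U_8:collider[open]; U_4:fork[blocks]; U_6:collider[blocks]; U_2:fork[open]; U_7:collider[blocks]; U_3:fork[blocks] ⇒ blocked
  5. U_1 → U_8 ← U_4 → U_6 ← U_3 → U_5 — U_8:collider[open]; U_4:fork[blocks]; U_6:collider[blocks]; U_3:fork[blocks] ⇒ blocked
  6. U_1 → U_8 ← U_5 — U_8:collider[open] ⇒ active
At least one path is unblocked, so d-separation fails.

No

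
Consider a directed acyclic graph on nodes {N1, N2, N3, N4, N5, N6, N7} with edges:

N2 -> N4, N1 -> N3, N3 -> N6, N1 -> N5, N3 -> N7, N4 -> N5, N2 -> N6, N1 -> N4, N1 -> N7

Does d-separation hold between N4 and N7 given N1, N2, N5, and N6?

6 paths connect N4 and N7; each must be blocked for d-separation to hold:
  1. N4 ← N2 → N6 ← N3 → N7 — N2:fork[blocks]; N6:collider[open]; N3:fork[open] ⇒ blocked
  2. N4 ← N2 → N6 ← N3 ← N1 → N7 — N2:fork[blocks]; N6:collider[open]; N3:chain[open]; N1:fork[blocks] ⇒ blocked
  3. N4 → N5 ← N1 → N7 — N5:collider[open]; N1:fork[blocks] ⇒ blocked
  4. N4 → N5 ← N1 → N3 → N7 — N5:collider[open]; N1:fork[blocks]; N3:chain[open] ⇒ blocked
  5. N4 ← N1 → N7 — N1:fork[blocks] ⇒ blocked
  6. N4 ← N1 → N3 → N7 — N1:fork[blocks]; N3:chain[open] ⇒ blocked
Every path is blocked, so N4 and N7 are d-separated given {N1, N2, N5, N6}.

Yes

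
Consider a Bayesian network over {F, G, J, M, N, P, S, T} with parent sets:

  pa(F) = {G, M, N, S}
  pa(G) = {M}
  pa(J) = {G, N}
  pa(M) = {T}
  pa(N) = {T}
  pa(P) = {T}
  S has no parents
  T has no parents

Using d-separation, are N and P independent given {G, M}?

No

There are 5 undirected paths between N and P; checking each against the conditioning set {G, M}:
  1. N ← T → P — T:fork[open] ⇒ active
  2. N → F ← G ← M ← T → P — F:collider[blocks]; G:chain[blocks]; M:chain[blocks]; T:fork[open] ⇒ blocked
  3. N → F ← M ← T → P — F:collider[blocks]; M:chain[blocks]; T:fork[open] ⇒ blocked
  4. N → J ← G → F ← M ← T → P — J:collider[blocks]; G:fork[blocks]; F:collider[blocks]; M:chain[blocks]; T:fork[open] ⇒ blocked
  5. N → J ← G ← M ← T → P — J:collider[blocks]; G:chain[blocks]; M:chain[blocks]; T:fork[open] ⇒ blocked
Because an active path exists, N and P are not d-separated.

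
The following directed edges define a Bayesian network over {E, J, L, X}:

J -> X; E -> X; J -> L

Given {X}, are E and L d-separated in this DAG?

No

Only one path connects E and L:
Path 1: E → X ← J → L
  X is a collider and X is conditioned on, which opens it; J is a fork and J is not conditioned on — no node blocks this path, so it is active.
Since the path E → X ← J → L is active, E and L are not d-separated given {X}.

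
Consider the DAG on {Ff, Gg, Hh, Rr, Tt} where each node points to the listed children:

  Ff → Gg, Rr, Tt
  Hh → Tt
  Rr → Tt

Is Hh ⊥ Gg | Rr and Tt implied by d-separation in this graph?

No — Hh and Gg are not d-separated given {Rr, Tt}.

Enumerating the 2 paths from Hh to Gg and testing each for blocking by {Rr, Tt}:
  1. Hh → Tt ← Ff → Gg — Tt:collider[open]; Ff:fork[open] ⇒ active
  2. Hh → Tt ← Rr ← Ff → Gg — Tt:collider[open]; Rr:chain[blocks]; Ff:fork[open] ⇒ blocked
Because an active path exists, Hh and Gg are not d-separated.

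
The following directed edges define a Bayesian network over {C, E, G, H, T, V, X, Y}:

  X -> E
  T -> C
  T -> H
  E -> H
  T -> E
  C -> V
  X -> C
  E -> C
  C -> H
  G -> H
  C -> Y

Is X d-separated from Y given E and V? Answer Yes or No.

6 paths connect X and Y; each must be blocked for d-separation to hold:
Path 1: X → C → Y
  C is a chain and C is not conditioned on — no node blocks this path, so it is active.
Path 2: X → E → C → Y
  E is a chain here and E is conditioned on, so the path is blocked at E.
Path 3: X → E → H ← C → Y
  E is a chain here and E is conditioned on, so the path is blocked at E.
Path 4: X → E → H ← T → C → Y
  E is a chain here and E is conditioned on, so the path is blocked at E.
Path 5: X → E ← T → C → Y
  E is a collider and E is conditioned on, which opens it; T is a fork and T is not conditioned on; C is a chain and C is not conditioned on — no node blocks this path, so it is active.
Path 6: X → E ← T → H ← C → Y
  H is a collider here and neither H nor any of its descendants is conditioned on, so the collider stays closed — the path is blocked at H.
Since the path X → C → Y is active, X and Y are not d-separated given {E, V}.

No — X and Y are not d-separated given {E, V}.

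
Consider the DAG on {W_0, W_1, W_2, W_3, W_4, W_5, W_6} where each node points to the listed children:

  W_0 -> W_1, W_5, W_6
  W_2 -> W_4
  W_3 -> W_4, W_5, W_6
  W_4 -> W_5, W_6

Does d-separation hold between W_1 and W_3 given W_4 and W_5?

No

We examine all 6 paths between W_1 and W_3:
Path 1: W_1 ← W_0 → W_5 ← W_3
  W_0 is a fork and W_0 is not conditioned on; W_5 is a collider and W_5 is conditioned on, which opens it — no node blocks this path, so it is active.
Path 2: W_1 ← W_0 → W_5 ← W_4 ← W_3
  W_4 is a chain here and W_4 is conditioned on, so the path is blocked at W_4.
Path 3: W_1 ← W_0 → W_5 ← W_4 → W_6 ← W_3
  W_4 is a fork here and W_4 is conditioned on, so the path is blocked at W_4.
Path 4: W_1 ← W_0 → W_6 ← W_3
  W_6 is a collider here and neither W_6 nor any of its descendants is conditioned on, so the collider stays closed — the path is blocked at W_6.
Path 5: W_1 ← W_0 → W_6 ← W_4 ← W_3
  W_6 is a collider here and neither W_6 nor any of its descendants is conditioned on, so the collider stays closed — the path is blocked at W_6.
Path 6: W_1 ← W_0 → W_6 ← W_4 → W_5 ← W_3
  W_6 is a collider here and neither W_6 nor any of its descendants is conditioned on, so the collider stays closed — the path is blocked at W_6.
Because an active path exists, W_1 and W_3 are not d-separated.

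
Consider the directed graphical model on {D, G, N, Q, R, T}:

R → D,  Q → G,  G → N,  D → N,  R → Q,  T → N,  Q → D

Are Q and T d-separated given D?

We examine all 3 paths between Q and T:
  1. Q → G → N ← T — G:chain[open]; N:collider[blocks] ⇒ blocked
  2. Q ← R → D → N ← T — R:fork[open]; D:chain[blocks]; N:collider[blocks] ⇒ blocked
  3. Q → D → N ← T — D:chain[blocks]; N:collider[blocks] ⇒ blocked
Every path is blocked, so Q and T are d-separated given {D}.

Yes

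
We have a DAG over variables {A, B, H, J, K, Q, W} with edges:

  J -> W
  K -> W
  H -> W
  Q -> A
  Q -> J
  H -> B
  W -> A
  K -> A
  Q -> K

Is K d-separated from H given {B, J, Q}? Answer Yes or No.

Yes

5 paths connect K and H; each must be blocked for d-separation to hold:
Path 1: K → A ← W ← H
  A is a collider here and neither A nor any of its descendants is conditioned on, so the collider stays closed — the path is blocked at A.
Path 2: K → A ← Q → J → W ← H
  A is a collider here and neither A nor any of its descendants is conditioned on, so the collider stays closed — the path is blocked at A.
Path 3: K → W ← H
  W is a collider here and neither W nor any of its descendants is conditioned on, so the collider stays closed — the path is blocked at W.
Path 4: K ← Q → A ← W ← H
  Q is a fork here and Q is conditioned on, so the path is blocked at Q.
Path 5: K ← Q → J → W ← H
  Q is a fork here and Q is conditioned on, so the path is blocked at Q.
Every path is blocked, so K and H are d-separated given {B, J, Q}.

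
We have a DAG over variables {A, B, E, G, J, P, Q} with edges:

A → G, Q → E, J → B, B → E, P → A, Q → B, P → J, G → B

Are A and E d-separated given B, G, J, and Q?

Yes

4 paths connect A and E; each must be blocked for d-separation to hold:
Path 1: A ← P → J → B ← Q → E
  J is a chain here and J is conditioned on, so the path is blocked at J.
Path 2: A ← P → J → B → E
  J is a chain here and J is conditioned on, so the path is blocked at J.
Path 3: A → G → B ← Q → E
  G is a chain here and G is conditioned on, so the path is blocked at G.
Path 4: A → G → B → E
  G is a chain here and G is conditioned on, so the path is blocked at G.
Every path is blocked, so A and E are d-separated given {B, G, J, Q}.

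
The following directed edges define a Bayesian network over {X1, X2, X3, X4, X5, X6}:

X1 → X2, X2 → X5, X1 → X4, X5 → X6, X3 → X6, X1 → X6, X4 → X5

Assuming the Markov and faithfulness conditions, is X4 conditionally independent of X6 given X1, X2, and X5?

Yes

4 paths connect X4 and X6; each must be blocked for d-separation to hold:
Path 1: X4 → X5 → X6
  X5 is a chain here and X5 is conditioned on, so the path is blocked at X5.
Path 2: X4 → X5 ← X2 ← X1 → X6
  X2 is a chain here and X2 is conditioned on, so the path is blocked at X2.
Path 3: X4 ← X1 → X6
  X1 is a fork here and X1 is conditioned on, so the path is blocked at X1.
Path 4: X4 ← X1 → X2 → X5 → X6
  X1 is a fork here and X1 is conditioned on, so the path is blocked at X1.
All paths are blocked; X4 ⊥ X6 | {X1, X2, X5} holds.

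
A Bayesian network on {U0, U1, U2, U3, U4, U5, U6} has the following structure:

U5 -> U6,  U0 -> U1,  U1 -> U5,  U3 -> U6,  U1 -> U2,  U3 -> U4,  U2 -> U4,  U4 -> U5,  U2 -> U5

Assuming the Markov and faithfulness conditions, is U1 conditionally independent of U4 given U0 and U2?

Yes

There are 6 undirected paths between U1 and U4; checking each against the conditioning set {U0, U2}:
Path 1: U1 → U5 ← U4
  U5 is a collider here and neither U5 nor any of its descendants is conditioned on, so the collider stays closed — the path is blocked at U5.
Path 2: U1 → U5 → U6 ← U3 → U4
  U6 is a collider here and neither U6 nor any of its descendants is conditioned on, so the collider stays closed — the path is blocked at U6.
Path 3: U1 → U5 ← U2 → U4
  U5 is a collider here and neither U5 nor any of its descendants is conditioned on, so the collider stays closed — the path is blocked at U5.
Path 4: U1 → U2 → U5 ← U4
  U2 is a chain here and U2 is conditioned on, so the path is blocked at U2.
Path 5: U1 → U2 → U5 → U6 ← U3 → U4
  U2 is a chain here and U2 is conditioned on, so the path is blocked at U2.
Path 6: U1 → U2 → U4
  U2 is a chain here and U2 is conditioned on, so the path is blocked at U2.
Every path is blocked, so U1 and U4 are d-separated given {U0, U2}.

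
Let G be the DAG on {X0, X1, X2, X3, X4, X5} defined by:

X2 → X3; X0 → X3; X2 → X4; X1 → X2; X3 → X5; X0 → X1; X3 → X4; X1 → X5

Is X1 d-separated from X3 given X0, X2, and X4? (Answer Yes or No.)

4 paths connect X1 and X3; each must be blocked for d-separation to hold:
  1. X1 → X2 → X3 — X2:chain[blocks] ⇒ blocked
  2. X1 → X2 → X4 ← X3 — X2:chain[blocks]; X4:collider[open] ⇒ blocked
  3. X1 → X5 ← X3 — X5:collider[blocks] ⇒ blocked
  4. X1 ← X0 → X3 — X0:fork[blocks] ⇒ blocked
Since every path is blocked, d-separation holds.

Yes — X1 and X3 are d-separated given {X0, X2, X4}.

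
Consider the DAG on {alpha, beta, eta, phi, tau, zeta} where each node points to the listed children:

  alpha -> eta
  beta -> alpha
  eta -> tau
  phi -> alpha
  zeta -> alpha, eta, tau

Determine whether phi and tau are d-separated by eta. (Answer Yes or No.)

Enumerating the 4 paths from phi to tau and testing each for blocking by {eta}:
Path 1: phi → alpha ← zeta → tau
  alpha is a collider and its descendant eta is conditioned on, which opens it; zeta is a fork and zeta is not conditioned on — no node blocks this path, so it is active.
Path 2: phi → alpha ← zeta → eta → tau
  eta is a chain here and eta is conditioned on, so the path is blocked at eta.
Path 3: phi → alpha → eta → tau
  eta is a chain here and eta is conditioned on, so the path is blocked at eta.
Path 4: phi → alpha → eta ← zeta → tau
  alpha is a chain and alpha is not conditioned on; eta is a collider and eta is conditioned on, which opens it; zeta is a fork and zeta is not conditioned on — no node blocks this path, so it is active.
At least one path is unblocked, so d-separation fails.

No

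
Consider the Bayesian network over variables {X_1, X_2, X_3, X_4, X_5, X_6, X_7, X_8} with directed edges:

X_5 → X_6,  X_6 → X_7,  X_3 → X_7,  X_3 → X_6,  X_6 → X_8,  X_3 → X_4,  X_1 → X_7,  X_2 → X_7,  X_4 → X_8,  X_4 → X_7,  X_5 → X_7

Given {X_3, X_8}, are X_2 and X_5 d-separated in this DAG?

There are 6 undirected paths between X_2 and X_5; checking each against the conditioning set {X_3, X_8}:
Path 1: X_2 → X_7 ← X_6 ← X_5
  X_7 is a collider here and neither X_7 nor any of its descendants is conditioned on, so the collider stays closed — the path is blocked at X_7.
Path 2: X_2 → X_7 ← X_3 → X_6 ← X_5
  X_7 is a collider here and neither X_7 nor any of its descendants is conditioned on, so the collider stays closed — the path is blocked at X_7.
Path 3: X_2 → X_7 ← X_3 → X_4 → X_8 ← X_6 ← X_5
  X_7 is a collider here and neither X_7 nor any of its descendants is conditioned on, so the collider stays closed — the path is blocked at X_7.
Path 4: X_2 → X_7 ← X_4 ← X_3 → X_6 ← X_5
  X_7 is a collider here and neither X_7 nor any of its descendants is conditioned on, so the collider stays closed — the path is blocked at X_7.
Path 5: X_2 → X_7 ← X_4 → X_8 ← X_6 ← X_5
  X_7 is a collider here and neither X_7 nor any of its descendants is conditioned on, so the collider stays closed — the path is blocked at X_7.
Path 6: X_2 → X_7 ← X_5
  X_7 is a collider here and neither X_7 nor any of its descendants is conditioned on, so the collider stays closed — the path is blocked at X_7.
Every path is blocked, so X_2 and X_5 are d-separated given {X_3, X_8}.

Yes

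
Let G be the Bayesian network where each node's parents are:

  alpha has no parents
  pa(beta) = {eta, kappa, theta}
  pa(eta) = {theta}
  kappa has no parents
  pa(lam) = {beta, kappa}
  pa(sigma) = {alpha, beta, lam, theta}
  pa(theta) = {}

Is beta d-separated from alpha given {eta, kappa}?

We examine all 5 paths between beta and alpha:
Path 1: beta ← eta ← theta → sigma ← alpha
  eta is a chain here and eta is conditioned on, so the path is blocked at eta.
Path 2: beta → sigma ← alpha
  sigma is a collider here and neither sigma nor any of its descendants is conditioned on, so the collider stays closed — the path is blocked at sigma.
Path 3: beta → lam → sigma ← alpha
  sigma is a collider here and neither sigma nor any of its descendants is conditioned on, so the collider stays closed — the path is blocked at sigma.
Path 4: beta ← theta → sigma ← alpha
  sigma is a collider here and neither sigma nor any of its descendants is conditioned on, so the collider stays closed — the path is blocked at sigma.
Path 5: beta ← kappa → lam → sigma ← alpha
  kappa is a fork here and kappa is conditioned on, so the path is blocked at kappa.
Every path is blocked, so beta and alpha are d-separated given {eta, kappa}.

Yes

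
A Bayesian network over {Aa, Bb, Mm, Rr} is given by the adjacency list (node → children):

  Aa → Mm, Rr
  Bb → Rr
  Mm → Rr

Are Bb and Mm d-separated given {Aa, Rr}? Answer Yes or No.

No — Bb and Mm are not d-separated given {Aa, Rr}.

There are 2 undirected paths between Bb and Mm; checking each against the conditioning set {Aa, Rr}:
  1. Bb → Rr ← Mm — Rr:collider[open] ⇒ active
  2. Bb → Rr ← Aa → Mm — Rr:collider[open]; Aa:fork[blocks] ⇒ blocked
Because an active path exists, Bb and Mm are not d-separated.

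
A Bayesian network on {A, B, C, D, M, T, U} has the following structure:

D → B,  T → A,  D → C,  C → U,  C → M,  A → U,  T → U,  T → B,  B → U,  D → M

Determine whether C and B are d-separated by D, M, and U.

No — C and B are not d-separated given {D, M, U}.

Enumerating the 5 paths from C to B and testing each for blocking by {D, M, U}:
Path 1: C → M ← D → B
  D is a fork here and D is conditioned on, so the path is blocked at D.
Path 2: C → U ← B
  U is a collider and U is conditioned on, which opens it — no node blocks this path, so it is active.
Path 3: C → U ← A ← T → B
  U is a collider and U is conditioned on, which opens it; A is a chain and A is not conditioned on; T is a fork and T is not conditioned on — no node blocks this path, so it is active.
Path 4: C → U ← T → B
  U is a collider and U is conditioned on, which opens it; T is a fork and T is not conditioned on — no node blocks this path, so it is active.
Path 5: C ← D → B
  D is a fork here and D is conditioned on, so the path is blocked at D.
Because an active path exists, C and B are not d-separated.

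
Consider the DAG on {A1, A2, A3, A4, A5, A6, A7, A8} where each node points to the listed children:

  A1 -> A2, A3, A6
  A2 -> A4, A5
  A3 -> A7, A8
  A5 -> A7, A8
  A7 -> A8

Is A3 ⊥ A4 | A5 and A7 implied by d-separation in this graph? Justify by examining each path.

There are 5 undirected paths between A3 and A4; checking each against the conditioning set {A5, A7}:
  1. A3 ← A1 → A2 → A4 — A1:fork[open]; A2:chain[open] ⇒ active
  2. A3 → A7 ← A5 ← A2 → A4 — A7:collider[open]; A5:chain[blocks]; A2:fork[open] ⇒ blocked
  3. A3 → A7 → A8 ← A5 ← A2 → A4 — A7:chain[blocks]; A8:collider[blocks]; A5:chain[blocks]; A2:fork[open] ⇒ blocked
  4. A3 → A8 ← A5 ← A2 → A4 — A8:collider[blocks]; A5:chain[blocks]; A2:fork[open] ⇒ blocked
  5. A3 → A8 ← A7 ← A5 ← A2 → A4 — A8:collider[blocks]; A7:chain[blocks]; A5:chain[blocks]; A2:fork[open] ⇒ blocked
At least one path is unblocked, so d-separation fails.

No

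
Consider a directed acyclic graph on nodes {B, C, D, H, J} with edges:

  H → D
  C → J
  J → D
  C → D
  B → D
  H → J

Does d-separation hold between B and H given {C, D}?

No — B and H are not d-separated given {C, D}.

We examine all 3 paths between B and H:
Path 1: B → D ← J ← H
  D is a collider and D is conditioned on, which opens it; J is a chain and J is not conditioned on — no node blocks this path, so it is active.
Path 2: B → D ← H
  D is a collider and D is conditioned on, which opens it — no node blocks this path, so it is active.
Path 3: B → D ← C → J ← H
  C is a fork here and C is conditioned on, so the path is blocked at C.
Since the path B → D ← J ← H is active, B and H are not d-separated given {C, D}.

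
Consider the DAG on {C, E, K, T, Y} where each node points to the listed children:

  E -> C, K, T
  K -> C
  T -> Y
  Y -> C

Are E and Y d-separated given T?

3 paths connect E and Y; each must be blocked for d-separation to hold:
Path 1: E → T → Y
  T is a chain here and T is conditioned on, so the path is blocked at T.
Path 2: E → K → C ← Y
  C is a collider here and neither C nor any of its descendants is conditioned on, so the collider stays closed — the path is blocked at C.
Path 3: E → C ← Y
  C is a collider here and neither C nor any of its descendants is conditioned on, so the collider stays closed — the path is blocked at C.
Since every path is blocked, d-separation holds.

Yes — E and Y are d-separated given {T}.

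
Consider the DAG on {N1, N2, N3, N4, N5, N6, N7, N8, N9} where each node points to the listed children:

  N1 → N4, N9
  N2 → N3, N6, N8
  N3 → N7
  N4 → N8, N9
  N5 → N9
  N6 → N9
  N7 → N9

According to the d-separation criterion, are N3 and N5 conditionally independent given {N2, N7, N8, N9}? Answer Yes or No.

We examine all 4 paths between N3 and N5:
Path 1: N3 ← N2 → N6 → N9 ← N5
  N2 is a fork here and N2 is conditioned on, so the path is blocked at N2.
Path 2: N3 ← N2 → N8 ← N4 → N9 ← N5
  N2 is a fork here and N2 is conditioned on, so the path is blocked at N2.
Path 3: N3 ← N2 → N8 ← N4 ← N1 → N9 ← N5
  N2 is a fork here and N2 is conditioned on, so the path is blocked at N2.
Path 4: N3 → N7 → N9 ← N5
  N7 is a chain here and N7 is conditioned on, so the path is blocked at N7.
Since every path is blocked, d-separation holds.

Yes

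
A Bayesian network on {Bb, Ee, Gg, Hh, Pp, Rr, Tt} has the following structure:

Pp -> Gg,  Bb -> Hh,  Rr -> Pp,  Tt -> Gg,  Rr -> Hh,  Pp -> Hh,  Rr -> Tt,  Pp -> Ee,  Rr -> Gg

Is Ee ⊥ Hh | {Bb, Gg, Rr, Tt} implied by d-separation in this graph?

No — Ee and Hh are not d-separated given {Bb, Gg, Rr, Tt}.

4 paths connect Ee and Hh; each must be blocked for d-separation to hold:
Path 1: Ee ← Pp → Gg ← Rr → Hh
  Rr is a fork here and Rr is conditioned on, so the path is blocked at Rr.
Path 2: Ee ← Pp → Gg ← Tt ← Rr → Hh
  Tt is a chain here and Tt is conditioned on, so the path is blocked at Tt.
Path 3: Ee ← Pp ← Rr → Hh
  Rr is a fork here and Rr is conditioned on, so the path is blocked at Rr.
Path 4: Ee ← Pp → Hh
  Pp is a fork and Pp is not conditioned on — no node blocks this path, so it is active.
Since the path Ee ← Pp → Hh is active, Ee and Hh are not d-separated given {Bb, Gg, Rr, Tt}.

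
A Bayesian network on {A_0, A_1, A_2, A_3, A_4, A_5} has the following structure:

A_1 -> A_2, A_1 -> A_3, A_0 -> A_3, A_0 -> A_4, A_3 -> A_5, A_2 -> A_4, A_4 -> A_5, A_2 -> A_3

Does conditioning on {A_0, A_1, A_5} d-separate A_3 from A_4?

No

We examine all 4 paths between A_3 and A_4:
  1. A_3 ← A_2 → A_4 — A_2:fork[open] ⇒ active
  2. A_3 ← A_1 → A_2 → A_4 — A_1:fork[blocks]; A_2:chain[open] ⇒ blocked
  3. A_3 → A_5 ← A_4 — A_5:collider[open] ⇒ active
  4. A_3 ← A_0 → A_4 — A_0:fork[blocks] ⇒ blocked
Since the path A_3 ← A_2 → A_4 is active, A_3 and A_4 are not d-separated given {A_0, A_1, A_5}.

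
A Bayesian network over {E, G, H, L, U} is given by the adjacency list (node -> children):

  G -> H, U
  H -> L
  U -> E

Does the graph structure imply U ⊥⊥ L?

No

Only one path connects U and L:
  1. U ← G → H → L — G:fork[open]; H:chain[open] ⇒ active
At least one path is unblocked, so d-separation fails.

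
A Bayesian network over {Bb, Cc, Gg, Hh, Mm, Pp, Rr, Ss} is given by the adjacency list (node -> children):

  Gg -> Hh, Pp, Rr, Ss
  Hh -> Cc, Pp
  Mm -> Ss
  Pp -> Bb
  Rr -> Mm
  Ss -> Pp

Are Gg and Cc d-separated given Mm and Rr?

No

4 paths connect Gg and Cc; each must be blocked for d-separation to hold:
  1. Gg → Pp ← Hh → Cc — Pp:collider[blocks]; Hh:fork[open] ⇒ blocked
  2. Gg → Hh → Cc — Hh:chain[open] ⇒ active
  3. Gg → Rr → Mm → Ss → Pp ← Hh → Cc — Rr:chain[blocks]; Mm:chain[blocks]; Ss:chain[open]; Pp:collider[blocks]; Hh:fork[open] ⇒ blocked
  4. Gg → Ss → Pp ← Hh → Cc — Ss:chain[open]; Pp:collider[blocks]; Hh:fork[open] ⇒ blocked
Since the path Gg → Hh → Cc is active, Gg and Cc are not d-separated given {Mm, Rr}.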